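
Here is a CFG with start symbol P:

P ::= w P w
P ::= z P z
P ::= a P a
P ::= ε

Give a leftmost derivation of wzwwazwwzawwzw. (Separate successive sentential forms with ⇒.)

P ⇒ wPw ⇒ wzPzw ⇒ wzwPwzw ⇒ wzwwPwwzw ⇒ wzwwaPawwzw ⇒ wzwwazPzawwzw ⇒ wzwwazwPwzawwzw ⇒ wzwwazwwzawwzw

P ⇒ wPw   [P ::= w P w]
wPw ⇒ wzPzw   [P ::= z P z]
wzPzw ⇒ wzwPwzw   [P ::= w P w]
wzwPwzw ⇒ wzwwPwwzw   [P ::= w P w]
wzwwPwwzw ⇒ wzwwaPawwzw   [P ::= a P a]
wzwwaPawwzw ⇒ wzwwazPzawwzw   [P ::= z P z]
wzwwazPzawwzw ⇒ wzwwazwPwzawwzw   [P ::= w P w]
wzwwazwPwzawwzw ⇒ wzwwazwwzawwzw   [P ::= ε]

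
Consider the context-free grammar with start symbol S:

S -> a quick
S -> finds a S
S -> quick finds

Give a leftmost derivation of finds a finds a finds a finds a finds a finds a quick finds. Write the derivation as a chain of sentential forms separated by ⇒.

S ⇒ finds a S ⇒ finds a finds a S ⇒ finds a finds a finds a S ⇒ finds a finds a finds a finds a S ⇒ finds a finds a finds a finds a finds a S ⇒ finds a finds a finds a finds a finds a finds a S ⇒ finds a finds a finds a finds a finds a finds a quick finds

S ⇒ finds a S   [S -> finds a S]
finds a S ⇒ finds a finds a S   [S -> finds a S]
finds a finds a S ⇒ finds a finds a finds a S   [S -> finds a S]
finds a finds a finds a S ⇒ finds a finds a finds a finds a S   [S -> finds a S]
finds a finds a finds a finds a S ⇒ finds a finds a finds a finds a finds a S   [S -> finds a S]
finds a finds a finds a finds a finds a S ⇒ finds a finds a finds a finds a finds a finds a S   [S -> finds a S]
finds a finds a finds a finds a finds a finds a S ⇒ finds a finds a finds a finds a finds a finds a quick finds   [S -> quick finds]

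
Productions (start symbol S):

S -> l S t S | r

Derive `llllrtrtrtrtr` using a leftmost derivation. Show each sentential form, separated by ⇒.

S ⇒ lStS ⇒ llStStS ⇒ lllStStStS ⇒ llllStStStStS ⇒ llllrtStStStS ⇒ llllrtrtStStS ⇒ llllrtrtrtStS ⇒ llllrtrtrtrtS ⇒ llllrtrtrtrtr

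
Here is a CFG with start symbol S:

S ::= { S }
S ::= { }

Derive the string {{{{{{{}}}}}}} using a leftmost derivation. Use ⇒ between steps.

S ⇒ {S} ⇒ {{S}} ⇒ {{{S}}} ⇒ {{{{S}}}} ⇒ {{{{{S}}}}} ⇒ {{{{{{S}}}}}} ⇒ {{{{{{{}}}}}}}

S ⇒ {S}   [S ::= { S }]
{S} ⇒ {{S}}   [S ::= { S }]
{{S}} ⇒ {{{S}}}   [S ::= { S }]
{{{S}}} ⇒ {{{{S}}}}   [S ::= { S }]
{{{{S}}}} ⇒ {{{{{S}}}}}   [S ::= { S }]
{{{{{S}}}}} ⇒ {{{{{{S}}}}}}   [S ::= { S }]
{{{{{{S}}}}}} ⇒ {{{{{{{}}}}}}}   [S ::= { }]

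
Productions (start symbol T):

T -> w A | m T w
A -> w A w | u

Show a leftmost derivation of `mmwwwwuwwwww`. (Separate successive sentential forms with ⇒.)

T ⇒ mTw   [T -> m T w]
mTw ⇒ mmTww   [T -> m T w]
mmTww ⇒ mmwAww   [T -> w A]
mmwAww ⇒ mmwwAwww   [A -> w A w]
mmwwAwww ⇒ mmwwwAwwww   [A -> w A w]
mmwwwAwwww ⇒ mmwwwwAwwwww   [A -> w A w]
mmwwwwAwwwww ⇒ mmwwwwuwwwww   [A -> u]

T⇒mTw⇒mmTww⇒mmwAww⇒mmwwAwww⇒mmwwwAwwww⇒mmwwwwAwwwww⇒mmwwwwuwwwww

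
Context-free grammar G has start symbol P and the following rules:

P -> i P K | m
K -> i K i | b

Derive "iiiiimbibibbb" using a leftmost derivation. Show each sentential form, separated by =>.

P => iPK => iiPKK => iiiPKKK => iiiiPKKKK => iiiiiPKKKKK => iiiiimKKKKK => iiiiimbKKKK => iiiiimbiKiKKK => iiiiimbibiKKK => iiiiimbibibKK => iiiiimbibibbK => iiiiimbibibbb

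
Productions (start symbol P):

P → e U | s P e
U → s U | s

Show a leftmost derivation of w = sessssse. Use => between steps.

P => sPe => seUe => sesUe => sessUe => sesssUe => sessssUe => sessssse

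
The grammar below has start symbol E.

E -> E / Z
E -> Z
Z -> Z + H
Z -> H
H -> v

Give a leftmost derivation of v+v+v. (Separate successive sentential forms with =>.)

E=>Z=>Z+H=>Z+H+H=>H+H+H=>v+H+H=>v+v+H=>v+v+v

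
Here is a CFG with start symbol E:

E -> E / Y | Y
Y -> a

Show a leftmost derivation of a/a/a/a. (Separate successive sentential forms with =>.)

E => E/Y   [E -> E / Y]
E/Y => E/Y/Y   [E -> E / Y]
E/Y/Y => E/Y/Y/Y   [E -> E / Y]
E/Y/Y/Y => Y/Y/Y/Y   [E -> Y]
Y/Y/Y/Y => a/Y/Y/Y   [Y -> a]
a/Y/Y/Y => a/a/Y/Y   [Y -> a]
a/a/Y/Y => a/a/a/Y   [Y -> a]
a/a/a/Y => a/a/a/a   [Y -> a]

E=>E/Y=>E/Y/Y=>E/Y/Y/Y=>Y/Y/Y/Y=>a/Y/Y/Y=>a/a/Y/Y=>a/a/a/Y=>a/a/a/a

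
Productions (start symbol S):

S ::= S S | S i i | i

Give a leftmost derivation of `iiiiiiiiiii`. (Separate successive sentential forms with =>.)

S=>SS=>SSS=>SiiSS=>SiiiiSS=>SSiiiiSS=>SSSiiiiSS=>SiiSSiiiiSS=>iiiSSiiiiSS=>iiiiSiiiiSS=>iiiiiiiiiSS=>iiiiiiiiiiS=>iiiiiiiiiii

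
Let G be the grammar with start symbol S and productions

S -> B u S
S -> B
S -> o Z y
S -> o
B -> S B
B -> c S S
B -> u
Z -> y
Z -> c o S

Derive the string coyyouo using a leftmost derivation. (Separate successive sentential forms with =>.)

S => BuS   [S -> B u S]
BuS => cSSuS   [B -> c S S]
cSSuS => coZySuS   [S -> o Z y]
coZySuS => coyySuS   [Z -> y]
coyySuS => coyyouS   [S -> o]
coyyouS => coyyouo   [S -> o]

S => BuS => cSSuS => coZySuS => coyySuS => coyyouS => coyyouo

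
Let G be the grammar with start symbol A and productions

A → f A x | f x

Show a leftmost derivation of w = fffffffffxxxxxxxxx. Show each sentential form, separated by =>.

A => fAx   [A → f A x]
fAx => ffAxx   [A → f A x]
ffAxx => fffAxxx   [A → f A x]
fffAxxx => ffffAxxxx   [A → f A x]
ffffAxxxx => fffffAxxxxx   [A → f A x]
fffffAxxxxx => ffffffAxxxxxx   [A → f A x]
ffffffAxxxxxx => fffffffAxxxxxxx   [A → f A x]
fffffffAxxxxxxx => ffffffffAxxxxxxxx   [A → f A x]
ffffffffAxxxxxxxx => fffffffffxxxxxxxxx   [A → f x]

A=>fAx=>ffAxx=>fffAxxx=>ffffAxxxx=>fffffAxxxxx=>ffffffAxxxxxx=>fffffffAxxxxxxx=>ffffffffAxxxxxxxx=>fffffffffxxxxxxxxx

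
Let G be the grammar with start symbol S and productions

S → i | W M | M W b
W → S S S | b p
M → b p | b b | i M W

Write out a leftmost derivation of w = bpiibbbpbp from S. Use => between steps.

S => WM => bpM => bpiMW => bpiiMWW => bpiibbWW => bpiibbbpW => bpiibbbpbp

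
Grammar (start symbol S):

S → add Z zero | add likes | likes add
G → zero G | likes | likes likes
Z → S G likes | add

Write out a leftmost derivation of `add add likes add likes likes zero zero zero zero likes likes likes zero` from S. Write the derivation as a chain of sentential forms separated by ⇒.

S ⇒ add Z zero ⇒ add S G likes zero ⇒ add add Z zero G likes zero ⇒ add add S G likes zero G likes zero ⇒ add add likes add G likes zero G likes zero ⇒ add add likes add likes likes zero G likes zero ⇒ add add likes add likes likes zero zero G likes zero ⇒ add add likes add likes likes zero zero zero G likes zero ⇒ add add likes add likes likes zero zero zero zero G likes zero ⇒ add add likes add likes likes zero zero zero zero likes likes likes zero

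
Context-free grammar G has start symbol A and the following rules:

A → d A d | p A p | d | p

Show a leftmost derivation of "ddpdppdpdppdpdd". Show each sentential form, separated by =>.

A => dAd   [A → d A d]
dAd => ddAdd   [A → d A d]
ddAdd => ddpApdd   [A → p A p]
ddpApdd => ddpdAdpdd   [A → d A d]
ddpdAdpdd => ddpdpApdpdd   [A → p A p]
ddpdpApdpdd => ddpdppAppdpdd   [A → p A p]
ddpdppAppdpdd => ddpdppdAdppdpdd   [A → d A d]
ddpdppdAdppdpdd => ddpdppdpdppdpdd   [A → p]

A=>dAd=>ddAdd=>ddpApdd=>ddpdAdpdd=>ddpdpApdpdd=>ddpdppAppdpdd=>ddpdppdAdppdpdd=>ddpdppdpdppdpdd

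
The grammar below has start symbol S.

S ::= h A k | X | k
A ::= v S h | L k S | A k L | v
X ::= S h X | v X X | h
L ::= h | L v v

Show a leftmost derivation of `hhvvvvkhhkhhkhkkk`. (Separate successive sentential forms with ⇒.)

S ⇒ hAk ⇒ hLkSk ⇒ hLvvkSk ⇒ hLvvvvkSk ⇒ hhvvvvkSk ⇒ hhvvvvkhAkk ⇒ hhvvvvkhLkSkk ⇒ hhvvvvkhhkSkk ⇒ hhvvvvkhhkhAkkk ⇒ hhvvvvkhhkhLkSkkk ⇒ hhvvvvkhhkhhkSkkk ⇒ hhvvvvkhhkhhkXkkk ⇒ hhvvvvkhhkhhkhkkk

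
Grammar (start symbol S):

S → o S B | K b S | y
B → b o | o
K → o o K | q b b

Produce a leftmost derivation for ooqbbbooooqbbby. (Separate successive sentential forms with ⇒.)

S ⇒ KbS   [S → K b S]
KbS ⇒ ooKbS   [K → o o K]
ooKbS ⇒ ooqbbbS   [K → q b b]
ooqbbbS ⇒ ooqbbbKbS   [S → K b S]
ooqbbbKbS ⇒ ooqbbbooKbS   [K → o o K]
ooqbbbooKbS ⇒ ooqbbbooooKbS   [K → o o K]
ooqbbbooooKbS ⇒ ooqbbbooooqbbbS   [K → q b b]
ooqbbbooooqbbbS ⇒ ooqbbbooooqbbby   [S → y]

S ⇒ KbS ⇒ ooKbS ⇒ ooqbbbS ⇒ ooqbbbKbS ⇒ ooqbbbooKbS ⇒ ooqbbbooooKbS ⇒ ooqbbbooooqbbbS ⇒ ooqbbbooooqbbby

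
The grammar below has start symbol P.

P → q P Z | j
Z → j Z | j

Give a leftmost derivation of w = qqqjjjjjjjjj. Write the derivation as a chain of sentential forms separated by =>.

P=>qPZ=>qqPZZ=>qqqPZZZ=>qqqjZZZ=>qqqjjZZZ=>qqqjjjZZZ=>qqqjjjjZZ=>qqqjjjjjZZ=>qqqjjjjjjZ=>qqqjjjjjjjZ=>qqqjjjjjjjjZ=>qqqjjjjjjjjj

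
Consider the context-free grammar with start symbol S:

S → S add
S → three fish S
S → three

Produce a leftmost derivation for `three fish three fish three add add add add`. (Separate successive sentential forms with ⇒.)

S ⇒ three fish S ⇒ three fish S add ⇒ three fish S add add ⇒ three fish three fish S add add ⇒ three fish three fish S add add add ⇒ three fish three fish S add add add add ⇒ three fish three fish three add add add add

S ⇒ three fish S   [S → three fish S]
three fish S ⇒ three fish S add   [S → S add]
three fish S add ⇒ three fish S add add   [S → S add]
three fish S add add ⇒ three fish three fish S add add   [S → three fish S]
three fish three fish S add add ⇒ three fish three fish S add add add   [S → S add]
three fish three fish S add add add ⇒ three fish three fish S add add add add   [S → S add]
three fish three fish S add add add add ⇒ three fish three fish three add add add add   [S → three]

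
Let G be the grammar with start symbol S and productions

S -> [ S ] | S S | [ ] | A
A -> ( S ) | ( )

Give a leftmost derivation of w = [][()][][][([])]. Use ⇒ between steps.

S ⇒ SS   [S -> S S]
SS ⇒ SSS   [S -> S S]
SSS ⇒ []SS   [S -> [ ]]
[]SS ⇒ [][S]S   [S -> [ S ]]
[][S]S ⇒ [][A]S   [S -> A]
[][A]S ⇒ [][()]S   [A -> ( )]
[][()]S ⇒ [][()]SS   [S -> S S]
[][()]SS ⇒ [][()]SSS   [S -> S S]
[][()]SSS ⇒ [][()][]SS   [S -> [ ]]
[][()][]SS ⇒ [][()][][]S   [S -> [ ]]
[][()][][]S ⇒ [][()][][][S]   [S -> [ S ]]
[][()][][][S] ⇒ [][()][][][A]   [S -> A]
[][()][][][A] ⇒ [][()][][][(S)]   [A -> ( S )]
[][()][][][(S)] ⇒ [][()][][][([])]   [S -> [ ]]

S⇒SS⇒SSS⇒[]SS⇒[][S]S⇒[][A]S⇒[][()]S⇒[][()]SS⇒[][()]SSS⇒[][()][]SS⇒[][()][][]S⇒[][()][][][S]⇒[][()][][][A]⇒[][()][][][(S)]⇒[][()][][][([])]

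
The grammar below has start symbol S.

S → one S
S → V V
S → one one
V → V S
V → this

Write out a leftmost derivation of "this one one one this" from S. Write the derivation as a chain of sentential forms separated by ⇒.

S ⇒ V V ⇒ V S V ⇒ this S V ⇒ this one S V ⇒ this one one one V ⇒ this one one one this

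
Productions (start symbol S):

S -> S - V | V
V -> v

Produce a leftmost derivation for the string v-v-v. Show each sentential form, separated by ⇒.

S ⇒ S-V   [S -> S - V]
S-V ⇒ S-V-V   [S -> S - V]
S-V-V ⇒ V-V-V   [S -> V]
V-V-V ⇒ v-V-V   [V -> v]
v-V-V ⇒ v-v-V   [V -> v]
v-v-V ⇒ v-v-v   [V -> v]

S⇒S-V⇒S-V-V⇒V-V-V⇒v-V-V⇒v-v-V⇒v-v-v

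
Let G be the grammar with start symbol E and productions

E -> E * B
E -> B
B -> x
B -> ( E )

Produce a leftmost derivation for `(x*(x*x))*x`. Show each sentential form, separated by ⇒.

E ⇒ E*B   [E -> E * B]
E*B ⇒ B*B   [E -> B]
B*B ⇒ (E)*B   [B -> ( E )]
(E)*B ⇒ (E*B)*B   [E -> E * B]
(E*B)*B ⇒ (B*B)*B   [E -> B]
(B*B)*B ⇒ (x*B)*B   [B -> x]
(x*B)*B ⇒ (x*(E))*B   [B -> ( E )]
(x*(E))*B ⇒ (x*(E*B))*B   [E -> E * B]
(x*(E*B))*B ⇒ (x*(B*B))*B   [E -> B]
(x*(B*B))*B ⇒ (x*(x*B))*B   [B -> x]
(x*(x*B))*B ⇒ (x*(x*x))*B   [B -> x]
(x*(x*x))*B ⇒ (x*(x*x))*x   [B -> x]

E ⇒ E*B ⇒ B*B ⇒ (E)*B ⇒ (E*B)*B ⇒ (B*B)*B ⇒ (x*B)*B ⇒ (x*(E))*B ⇒ (x*(E*B))*B ⇒ (x*(B*B))*B ⇒ (x*(x*B))*B ⇒ (x*(x*x))*B ⇒ (x*(x*x))*x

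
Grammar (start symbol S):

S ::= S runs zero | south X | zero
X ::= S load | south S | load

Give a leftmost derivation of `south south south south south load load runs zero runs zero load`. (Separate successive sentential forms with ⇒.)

S ⇒ south X ⇒ south south S ⇒ south south south X ⇒ south south south S load ⇒ south south south S runs zero load ⇒ south south south S runs zero runs zero load ⇒ south south south south X runs zero runs zero load ⇒ south south south south S load runs zero runs zero load ⇒ south south south south south X load runs zero runs zero load ⇒ south south south south south load load runs zero runs zero load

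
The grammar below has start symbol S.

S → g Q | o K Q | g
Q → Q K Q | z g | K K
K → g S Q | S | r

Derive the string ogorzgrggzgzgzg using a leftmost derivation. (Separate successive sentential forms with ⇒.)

S⇒oKQ⇒ogSQQ⇒ogoKQQQ⇒ogorQQQ⇒ogorzgQQ⇒ogorzgKKQ⇒ogorzgrKQ⇒ogorzgrgSQQ⇒ogorzgrggQQQ⇒ogorzgrggzgQQ⇒ogorzgrggzgzgQ⇒ogorzgrggzgzgzg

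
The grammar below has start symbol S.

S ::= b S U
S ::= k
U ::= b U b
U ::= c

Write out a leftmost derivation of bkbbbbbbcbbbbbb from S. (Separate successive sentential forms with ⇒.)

S ⇒ bSU   [S ::= b S U]
bSU ⇒ bkU   [S ::= k]
bkU ⇒ bkbUb   [U ::= b U b]
bkbUb ⇒ bkbbUbb   [U ::= b U b]
bkbbUbb ⇒ bkbbbUbbb   [U ::= b U b]
bkbbbUbbb ⇒ bkbbbbUbbbb   [U ::= b U b]
bkbbbbUbbbb ⇒ bkbbbbbUbbbbb   [U ::= b U b]
bkbbbbbUbbbbb ⇒ bkbbbbbbUbbbbbb   [U ::= b U b]
bkbbbbbbUbbbbbb ⇒ bkbbbbbbcbbbbbb   [U ::= c]

S ⇒ bSU ⇒ bkU ⇒ bkbUb ⇒ bkbbUbb ⇒ bkbbbUbbb ⇒ bkbbbbUbbbb ⇒ bkbbbbbUbbbbb ⇒ bkbbbbbbUbbbbbb ⇒ bkbbbbbbcbbbbbb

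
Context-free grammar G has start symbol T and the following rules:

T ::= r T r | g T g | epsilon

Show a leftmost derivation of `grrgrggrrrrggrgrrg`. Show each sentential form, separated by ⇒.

T ⇒ gTg ⇒ grTrg ⇒ grrTrrg ⇒ grrgTgrrg ⇒ grrgrTrgrrg ⇒ grrgrgTgrgrrg ⇒ grrgrggTggrgrrg ⇒ grrgrggrTrggrgrrg ⇒ grrgrggrrTrrggrgrrg ⇒ grrgrggrrrrggrgrrg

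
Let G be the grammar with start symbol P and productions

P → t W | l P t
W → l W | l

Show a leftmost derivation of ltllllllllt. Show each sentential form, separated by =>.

P => lPt   [P → l P t]
lPt => ltWt   [P → t W]
ltWt => ltlWt   [W → l W]
ltlWt => ltllWt   [W → l W]
ltllWt => ltlllWt   [W → l W]
ltlllWt => ltllllWt   [W → l W]
ltllllWt => ltlllllWt   [W → l W]
ltlllllWt => ltllllllWt   [W → l W]
ltllllllWt => ltlllllllWt   [W → l W]
ltlllllllWt => ltllllllllt   [W → l]

P => lPt => ltWt => ltlWt => ltllWt => ltlllWt => ltllllWt => ltlllllWt => ltllllllWt => ltlllllllWt => ltllllllllt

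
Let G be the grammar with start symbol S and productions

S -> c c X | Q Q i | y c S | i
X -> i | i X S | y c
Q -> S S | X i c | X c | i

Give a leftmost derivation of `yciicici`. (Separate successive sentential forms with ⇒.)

S⇒ycS⇒ycQQi⇒ycXicQi⇒yciicQi⇒yciicXci⇒yciicici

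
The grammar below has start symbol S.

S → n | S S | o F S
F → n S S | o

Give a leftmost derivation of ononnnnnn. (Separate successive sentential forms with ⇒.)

S ⇒ oFS   [S → o F S]
oFS ⇒ onSSS   [F → n S S]
onSSS ⇒ onoFSSS   [S → o F S]
onoFSSS ⇒ ononSSSSS   [F → n S S]
ononSSSSS ⇒ ononnSSSS   [S → n]
ononnSSSS ⇒ ononnnSSS   [S → n]
ononnnSSS ⇒ ononnnnSS   [S → n]
ononnnnSS ⇒ ononnnnnS   [S → n]
ononnnnnS ⇒ ononnnnnn   [S → n]

S⇒oFS⇒onSSS⇒onoFSSS⇒ononSSSSS⇒ononnSSSS⇒ononnnSSS⇒ononnnnSS⇒ononnnnnS⇒ononnnnnn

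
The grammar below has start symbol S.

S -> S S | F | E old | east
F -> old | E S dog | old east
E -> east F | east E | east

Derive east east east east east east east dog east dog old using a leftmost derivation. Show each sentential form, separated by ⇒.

S ⇒ E old ⇒ east E old ⇒ east east F old ⇒ east east E S dog old ⇒ east east east E S dog old ⇒ east east east east S dog old ⇒ east east east east S S dog old ⇒ east east east east F S dog old ⇒ east east east east E S dog S dog old ⇒ east east east east east S dog S dog old ⇒ east east east east east S S dog S dog old ⇒ east east east east east east S dog S dog old ⇒ east east east east east east east dog S dog old ⇒ east east east east east east east dog east dog old

S ⇒ E old   [S -> E old]
E old ⇒ east E old   [E -> east E]
east E old ⇒ east east F old   [E -> east F]
east east F old ⇒ east east E S dog old   [F -> E S dog]
east east E S dog old ⇒ east east east E S dog old   [E -> east E]
east east east E S dog old ⇒ east east east east S dog old   [E -> east]
east east east east S dog old ⇒ east east east east S S dog old   [S -> S S]
east east east east S S dog old ⇒ east east east east F S dog old   [S -> F]
east east east east F S dog old ⇒ east east east east E S dog S dog old   [F -> E S dog]
east east east east E S dog S dog old ⇒ east east east east east S dog S dog old   [E -> east]
east east east east east S dog S dog old ⇒ east east east east east S S dog S dog old   [S -> S S]
east east east east east S S dog S dog old ⇒ east east east east east east S dog S dog old   [S -> east]
east east east east east east S dog S dog old ⇒ east east east east east east east dog S dog old   [S -> east]
east east east east east east east dog S dog old ⇒ east east east east east east east dog east dog old   [S -> east]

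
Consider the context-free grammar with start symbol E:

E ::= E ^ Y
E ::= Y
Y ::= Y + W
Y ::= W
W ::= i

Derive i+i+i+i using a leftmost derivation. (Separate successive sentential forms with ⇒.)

E ⇒ Y ⇒ Y+W ⇒ Y+W+W ⇒ Y+W+W+W ⇒ W+W+W+W ⇒ i+W+W+W ⇒ i+i+W+W ⇒ i+i+i+W ⇒ i+i+i+i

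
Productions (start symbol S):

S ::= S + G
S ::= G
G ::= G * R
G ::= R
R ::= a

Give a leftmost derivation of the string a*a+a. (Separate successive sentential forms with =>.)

S=>S+G=>G+G=>G*R+G=>R*R+G=>a*R+G=>a*a+G=>a*a+R=>a*a+a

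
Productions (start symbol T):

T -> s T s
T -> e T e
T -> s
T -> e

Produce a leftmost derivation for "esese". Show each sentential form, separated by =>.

T=>eTe=>esTse=>esese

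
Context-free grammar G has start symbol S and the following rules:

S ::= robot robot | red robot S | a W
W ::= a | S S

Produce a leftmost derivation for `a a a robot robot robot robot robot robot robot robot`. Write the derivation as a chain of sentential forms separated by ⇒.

S ⇒ a W   [S ::= a W]
a W ⇒ a S S   [W ::= S S]
a S S ⇒ a a W S   [S ::= a W]
a a W S ⇒ a a S S S   [W ::= S S]
a a S S S ⇒ a a a W S S   [S ::= a W]
a a a W S S ⇒ a a a S S S S   [W ::= S S]
a a a S S S S ⇒ a a a robot robot S S S   [S ::= robot robot]
a a a robot robot S S S ⇒ a a a robot robot robot robot S S   [S ::= robot robot]
a a a robot robot robot robot S S ⇒ a a a robot robot robot robot robot robot S   [S ::= robot robot]
a a a robot robot robot robot robot robot S ⇒ a a a robot robot robot robot robot robot robot robot   [S ::= robot robot]

S ⇒ a W ⇒ a S S ⇒ a a W S ⇒ a a S S S ⇒ a a a W S S ⇒ a a a S S S S ⇒ a a a robot robot S S S ⇒ a a a robot robot robot robot S S ⇒ a a a robot robot robot robot robot robot S ⇒ a a a robot robot robot robot robot robot robot robot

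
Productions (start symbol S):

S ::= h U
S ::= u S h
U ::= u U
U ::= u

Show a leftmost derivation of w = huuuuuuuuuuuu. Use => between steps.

S=>hU=>huU=>huuU=>huuuU=>huuuuU=>huuuuuU=>huuuuuuU=>huuuuuuuU=>huuuuuuuuU=>huuuuuuuuuU=>huuuuuuuuuuU=>huuuuuuuuuuuU=>huuuuuuuuuuuu

S => hU   [S ::= h U]
hU => huU   [U ::= u U]
huU => huuU   [U ::= u U]
huuU => huuuU   [U ::= u U]
huuuU => huuuuU   [U ::= u U]
huuuuU => huuuuuU   [U ::= u U]
huuuuuU => huuuuuuU   [U ::= u U]
huuuuuuU => huuuuuuuU   [U ::= u U]
huuuuuuuU => huuuuuuuuU   [U ::= u U]
huuuuuuuuU => huuuuuuuuuU   [U ::= u U]
huuuuuuuuuU => huuuuuuuuuuU   [U ::= u U]
huuuuuuuuuuU => huuuuuuuuuuuU   [U ::= u U]
huuuuuuuuuuuU => huuuuuuuuuuuu   [U ::= u]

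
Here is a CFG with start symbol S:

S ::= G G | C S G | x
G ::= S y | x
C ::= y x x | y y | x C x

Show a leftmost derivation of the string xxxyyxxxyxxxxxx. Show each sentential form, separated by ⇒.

S ⇒ CSG   [S ::= C S G]
CSG ⇒ xCxSG   [C ::= x C x]
xCxSG ⇒ xxCxxSG   [C ::= x C x]
xxCxxSG ⇒ xxxCxxxSG   [C ::= x C x]
xxxCxxxSG ⇒ xxxyyxxxSG   [C ::= y y]
xxxyyxxxSG ⇒ xxxyyxxxCSGG   [S ::= C S G]
xxxyyxxxCSGG ⇒ xxxyyxxxyxxSGG   [C ::= y x x]
xxxyyxxxyxxSGG ⇒ xxxyyxxxyxxGGGG   [S ::= G G]
xxxyyxxxyxxGGGG ⇒ xxxyyxxxyxxxGGG   [G ::= x]
xxxyyxxxyxxxGGG ⇒ xxxyyxxxyxxxxGG   [G ::= x]
xxxyyxxxyxxxxGG ⇒ xxxyyxxxyxxxxxG   [G ::= x]
xxxyyxxxyxxxxxG ⇒ xxxyyxxxyxxxxxx   [G ::= x]

S⇒CSG⇒xCxSG⇒xxCxxSG⇒xxxCxxxSG⇒xxxyyxxxSG⇒xxxyyxxxCSGG⇒xxxyyxxxyxxSGG⇒xxxyyxxxyxxGGGG⇒xxxyyxxxyxxxGGG⇒xxxyyxxxyxxxxGG⇒xxxyyxxxyxxxxxG⇒xxxyyxxxyxxxxxx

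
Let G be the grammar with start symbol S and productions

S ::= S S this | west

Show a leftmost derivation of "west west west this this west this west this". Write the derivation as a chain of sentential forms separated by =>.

S => S S this   [S ::= S S this]
S S this => S S this S this   [S ::= S S this]
S S this S this => S S this S this S this   [S ::= S S this]
S S this S this S this => west S this S this S this   [S ::= west]
west S this S this S this => west S S this this S this S this   [S ::= S S this]
west S S this this S this S this => west west S this this S this S this   [S ::= west]
west west S this this S this S this => west west west this this S this S this   [S ::= west]
west west west this this S this S this => west west west this this west this S this   [S ::= west]
west west west this this west this S this => west west west this this west this west this   [S ::= west]

S => S S this => S S this S this => S S this S this S this => west S this S this S this => west S S this this S this S this => west west S this this S this S this => west west west this this S this S this => west west west this this west this S this => west west west this this west this west this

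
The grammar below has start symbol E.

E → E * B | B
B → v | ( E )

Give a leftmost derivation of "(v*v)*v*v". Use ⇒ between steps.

E ⇒ E*B ⇒ E*B*B ⇒ B*B*B ⇒ (E)*B*B ⇒ (E*B)*B*B ⇒ (B*B)*B*B ⇒ (v*B)*B*B ⇒ (v*v)*B*B ⇒ (v*v)*v*B ⇒ (v*v)*v*v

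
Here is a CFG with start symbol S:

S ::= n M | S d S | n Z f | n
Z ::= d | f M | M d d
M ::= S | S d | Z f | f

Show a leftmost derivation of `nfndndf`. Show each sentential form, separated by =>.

S => nZf   [S ::= n Z f]
nZf => nfMf   [Z ::= f M]
nfMf => nfSdf   [M ::= S d]
nfSdf => nfSdSdf   [S ::= S d S]
nfSdSdf => nfndSdf   [S ::= n]
nfndSdf => nfndndf   [S ::= n]

S => nZf => nfMf => nfSdf => nfSdSdf => nfndSdf => nfndndf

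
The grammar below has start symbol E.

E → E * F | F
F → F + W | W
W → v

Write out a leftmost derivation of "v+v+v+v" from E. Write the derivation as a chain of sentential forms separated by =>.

E => F   [E → F]
F => F+W   [F → F + W]
F+W => F+W+W   [F → F + W]
F+W+W => F+W+W+W   [F → F + W]
F+W+W+W => W+W+W+W   [F → W]
W+W+W+W => v+W+W+W   [W → v]
v+W+W+W => v+v+W+W   [W → v]
v+v+W+W => v+v+v+W   [W → v]
v+v+v+W => v+v+v+v   [W → v]

E => F => F+W => F+W+W => F+W+W+W => W+W+W+W => v+W+W+W => v+v+W+W => v+v+v+W => v+v+v+v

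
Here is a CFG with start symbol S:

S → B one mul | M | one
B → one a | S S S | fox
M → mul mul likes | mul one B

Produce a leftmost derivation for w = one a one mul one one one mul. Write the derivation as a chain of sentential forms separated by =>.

S => B one mul => S S S one mul => B one mul S S one mul => one a one mul S S one mul => one a one mul one S one mul => one a one mul one one one mul

S => B one mul   [S → B one mul]
B one mul => S S S one mul   [B → S S S]
S S S one mul => B one mul S S one mul   [S → B one mul]
B one mul S S one mul => one a one mul S S one mul   [B → one a]
one a one mul S S one mul => one a one mul one S one mul   [S → one]
one a one mul one S one mul => one a one mul one one one mul   [S → one]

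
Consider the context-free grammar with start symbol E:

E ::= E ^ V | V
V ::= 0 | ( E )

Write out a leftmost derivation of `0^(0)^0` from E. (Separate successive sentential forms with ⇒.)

E ⇒ E^V ⇒ E^V^V ⇒ V^V^V ⇒ 0^V^V ⇒ 0^(E)^V ⇒ 0^(V)^V ⇒ 0^(0)^V ⇒ 0^(0)^0

E ⇒ E^V   [E ::= E ^ V]
E^V ⇒ E^V^V   [E ::= E ^ V]
E^V^V ⇒ V^V^V   [E ::= V]
V^V^V ⇒ 0^V^V   [V ::= 0]
0^V^V ⇒ 0^(E)^V   [V ::= ( E )]
0^(E)^V ⇒ 0^(V)^V   [E ::= V]
0^(V)^V ⇒ 0^(0)^V   [V ::= 0]
0^(0)^V ⇒ 0^(0)^0   [V ::= 0]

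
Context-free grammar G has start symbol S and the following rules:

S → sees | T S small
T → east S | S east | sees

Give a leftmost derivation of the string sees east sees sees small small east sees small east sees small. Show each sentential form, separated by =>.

S => T S small => S east S small => T S small east S small => S east S small east S small => T S small east S small east S small => S east S small east S small east S small => sees east S small east S small east S small => sees east T S small small east S small east S small => sees east sees S small small east S small east S small => sees east sees sees small small east S small east S small => sees east sees sees small small east sees small east S small => sees east sees sees small small east sees small east sees small

S => T S small   [S → T S small]
T S small => S east S small   [T → S east]
S east S small => T S small east S small   [S → T S small]
T S small east S small => S east S small east S small   [T → S east]
S east S small east S small => T S small east S small east S small   [S → T S small]
T S small east S small east S small => S east S small east S small east S small   [T → S east]
S east S small east S small east S small => sees east S small east S small east S small   [S → sees]
sees east S small east S small east S small => sees east T S small small east S small east S small   [S → T S small]
sees east T S small small east S small east S small => sees east sees S small small east S small east S small   [T → sees]
sees east sees S small small east S small east S small => sees east sees sees small small east S small east S small   [S → sees]
sees east sees sees small small east S small east S small => sees east sees sees small small east sees small east S small   [S → sees]
sees east sees sees small small east sees small east S small => sees east sees sees small small east sees small east sees small   [S → sees]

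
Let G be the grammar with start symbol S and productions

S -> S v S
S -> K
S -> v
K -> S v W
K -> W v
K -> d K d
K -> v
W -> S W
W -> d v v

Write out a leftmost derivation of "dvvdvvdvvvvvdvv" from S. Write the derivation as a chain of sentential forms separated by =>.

S => K => SvW => SvSvW => SvSvSvW => KvSvSvW => dKdvSvSvW => dSvWdvSvSvW => dvvWdvSvSvW => dvvdvvdvSvSvW => dvvdvvdvvvSvW => dvvdvvdvvvvvW => dvvdvvdvvvvvdvv

S => K   [S -> K]
K => SvW   [K -> S v W]
SvW => SvSvW   [S -> S v S]
SvSvW => SvSvSvW   [S -> S v S]
SvSvSvW => KvSvSvW   [S -> K]
KvSvSvW => dKdvSvSvW   [K -> d K d]
dKdvSvSvW => dSvWdvSvSvW   [K -> S v W]
dSvWdvSvSvW => dvvWdvSvSvW   [S -> v]
dvvWdvSvSvW => dvvdvvdvSvSvW   [W -> d v v]
dvvdvvdvSvSvW => dvvdvvdvvvSvW   [S -> v]
dvvdvvdvvvSvW => dvvdvvdvvvvvW   [S -> v]
dvvdvvdvvvvvW => dvvdvvdvvvvvdvv   [W -> d v v]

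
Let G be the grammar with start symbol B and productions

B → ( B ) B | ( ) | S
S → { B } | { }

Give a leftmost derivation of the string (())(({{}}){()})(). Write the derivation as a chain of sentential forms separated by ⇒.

B ⇒ (B)B   [B → ( B ) B]
(B)B ⇒ (())B   [B → ( )]
(())B ⇒ (())(B)B   [B → ( B ) B]
(())(B)B ⇒ (())((B)B)B   [B → ( B ) B]
(())((B)B)B ⇒ (())((S)B)B   [B → S]
(())((S)B)B ⇒ (())(({B})B)B   [S → { B }]
(())(({B})B)B ⇒ (())(({S})B)B   [B → S]
(())(({S})B)B ⇒ (())(({{}})B)B   [S → { }]
(())(({{}})B)B ⇒ (())(({{}})S)B   [B → S]
(())(({{}})S)B ⇒ (())(({{}}){B})B   [S → { B }]
(())(({{}}){B})B ⇒ (())(({{}}){()})B   [B → ( )]
(())(({{}}){()})B ⇒ (())(({{}}){()})()   [B → ( )]

B ⇒ (B)B ⇒ (())B ⇒ (())(B)B ⇒ (())((B)B)B ⇒ (())((S)B)B ⇒ (())(({B})B)B ⇒ (())(({S})B)B ⇒ (())(({{}})B)B ⇒ (())(({{}})S)B ⇒ (())(({{}}){B})B ⇒ (())(({{}}){()})B ⇒ (())(({{}}){()})()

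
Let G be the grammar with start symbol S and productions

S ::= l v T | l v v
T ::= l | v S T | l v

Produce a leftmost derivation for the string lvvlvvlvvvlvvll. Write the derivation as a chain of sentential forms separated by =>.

S => lvT => lvvST => lvvlvTT => lvvlvvSTT => lvvlvvlvvTT => lvvlvvlvvvSTT => lvvlvvlvvvlvvTT => lvvlvvlvvvlvvlT => lvvlvvlvvvlvvll

S => lvT   [S ::= l v T]
lvT => lvvST   [T ::= v S T]
lvvST => lvvlvTT   [S ::= l v T]
lvvlvTT => lvvlvvSTT   [T ::= v S T]
lvvlvvSTT => lvvlvvlvvTT   [S ::= l v v]
lvvlvvlvvTT => lvvlvvlvvvSTT   [T ::= v S T]
lvvlvvlvvvSTT => lvvlvvlvvvlvvTT   [S ::= l v v]
lvvlvvlvvvlvvTT => lvvlvvlvvvlvvlT   [T ::= l]
lvvlvvlvvvlvvlT => lvvlvvlvvvlvvll   [T ::= l]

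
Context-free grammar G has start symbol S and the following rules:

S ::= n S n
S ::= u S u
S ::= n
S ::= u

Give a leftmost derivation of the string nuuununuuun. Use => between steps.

S => nSn => nuSun => nuuSuun => nuuuSuuun => nuuunSnuuun => nuuununuuun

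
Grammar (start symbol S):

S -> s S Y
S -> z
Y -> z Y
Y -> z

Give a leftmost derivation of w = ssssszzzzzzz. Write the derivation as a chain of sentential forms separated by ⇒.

S ⇒ sSY ⇒ ssSYY ⇒ sssSYYY ⇒ ssssSYYYY ⇒ sssssSYYYYY ⇒ ssssszYYYYY ⇒ ssssszzYYYYY ⇒ ssssszzzYYYY ⇒ ssssszzzzYYY ⇒ ssssszzzzzYY ⇒ ssssszzzzzzY ⇒ ssssszzzzzzz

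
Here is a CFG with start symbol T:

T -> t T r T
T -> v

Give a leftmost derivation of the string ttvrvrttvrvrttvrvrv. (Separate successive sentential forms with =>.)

T=>tTrT=>ttTrTrT=>ttvrTrT=>ttvrvrT=>ttvrvrtTrT=>ttvrvrttTrTrT=>ttvrvrttvrTrT=>ttvrvrttvrvrT=>ttvrvrttvrvrtTrT=>ttvrvrttvrvrttTrTrT=>ttvrvrttvrvrttvrTrT=>ttvrvrttvrvrttvrvrT=>ttvrvrttvrvrttvrvrv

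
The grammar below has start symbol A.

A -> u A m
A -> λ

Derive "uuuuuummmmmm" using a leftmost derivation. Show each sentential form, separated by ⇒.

A ⇒ uAm ⇒ uuAmm ⇒ uuuAmmm ⇒ uuuuAmmmm ⇒ uuuuuAmmmmm ⇒ uuuuuuAmmmmmm ⇒ uuuuuummmmmm

A ⇒ uAm   [A -> u A m]
uAm ⇒ uuAmm   [A -> u A m]
uuAmm ⇒ uuuAmmm   [A -> u A m]
uuuAmmm ⇒ uuuuAmmmm   [A -> u A m]
uuuuAmmmm ⇒ uuuuuAmmmmm   [A -> u A m]
uuuuuAmmmmm ⇒ uuuuuuAmmmmmm   [A -> u A m]
uuuuuuAmmmmmm ⇒ uuuuuummmmmm   [A -> λ]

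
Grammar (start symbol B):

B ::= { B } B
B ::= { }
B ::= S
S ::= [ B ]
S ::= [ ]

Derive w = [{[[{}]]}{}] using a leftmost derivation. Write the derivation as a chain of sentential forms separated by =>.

B=>S=>[B]=>[{B}B]=>[{S}B]=>[{[B]}B]=>[{[S]}B]=>[{[[B]]}B]=>[{[[{}]]}B]=>[{[[{}]]}{}]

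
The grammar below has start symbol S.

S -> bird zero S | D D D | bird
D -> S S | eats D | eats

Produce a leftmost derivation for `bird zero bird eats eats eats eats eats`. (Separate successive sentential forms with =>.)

S => bird zero S   [S -> bird zero S]
bird zero S => bird zero D D D   [S -> D D D]
bird zero D D D => bird zero S S D D   [D -> S S]
bird zero S S D D => bird zero bird S D D   [S -> bird]
bird zero bird S D D => bird zero bird D D D D D   [S -> D D D]
bird zero bird D D D D D => bird zero bird eats D D D D   [D -> eats]
bird zero bird eats D D D D => bird zero bird eats eats D D D   [D -> eats]
bird zero bird eats eats D D D => bird zero bird eats eats eats D D   [D -> eats]
bird zero bird eats eats eats D D => bird zero bird eats eats eats eats D   [D -> eats]
bird zero bird eats eats eats eats D => bird zero bird eats eats eats eats eats   [D -> eats]

S => bird zero S => bird zero D D D => bird zero S S D D => bird zero bird S D D => bird zero bird D D D D D => bird zero bird eats D D D D => bird zero bird eats eats D D D => bird zero bird eats eats eats D D => bird zero bird eats eats eats eats D => bird zero bird eats eats eats eats eats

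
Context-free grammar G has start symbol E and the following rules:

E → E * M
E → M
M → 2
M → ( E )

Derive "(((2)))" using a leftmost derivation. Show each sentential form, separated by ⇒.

E ⇒ M ⇒ (E) ⇒ (M) ⇒ ((E)) ⇒ ((M)) ⇒ (((E))) ⇒ (((M))) ⇒ (((2)))

E ⇒ M   [E → M]
M ⇒ (E)   [M → ( E )]
(E) ⇒ (M)   [E → M]
(M) ⇒ ((E))   [M → ( E )]
((E)) ⇒ ((M))   [E → M]
((M)) ⇒ (((E)))   [M → ( E )]
(((E))) ⇒ (((M)))   [E → M]
(((M))) ⇒ (((2)))   [M → 2]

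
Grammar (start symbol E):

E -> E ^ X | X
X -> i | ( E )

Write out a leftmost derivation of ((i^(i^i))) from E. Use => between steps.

E => X   [E -> X]
X => (E)   [X -> ( E )]
(E) => (X)   [E -> X]
(X) => ((E))   [X -> ( E )]
((E)) => ((E^X))   [E -> E ^ X]
((E^X)) => ((X^X))   [E -> X]
((X^X)) => ((i^X))   [X -> i]
((i^X)) => ((i^(E)))   [X -> ( E )]
((i^(E))) => ((i^(E^X)))   [E -> E ^ X]
((i^(E^X))) => ((i^(X^X)))   [E -> X]
((i^(X^X))) => ((i^(i^X)))   [X -> i]
((i^(i^X))) => ((i^(i^i)))   [X -> i]

E => X => (E) => (X) => ((E)) => ((E^X)) => ((X^X)) => ((i^X)) => ((i^(E))) => ((i^(E^X))) => ((i^(X^X))) => ((i^(i^X))) => ((i^(i^i)))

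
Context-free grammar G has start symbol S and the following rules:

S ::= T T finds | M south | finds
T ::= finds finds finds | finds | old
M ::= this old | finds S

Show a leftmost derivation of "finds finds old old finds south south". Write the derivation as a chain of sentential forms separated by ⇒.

S ⇒ M south ⇒ finds S south ⇒ finds M south south ⇒ finds finds S south south ⇒ finds finds T T finds south south ⇒ finds finds old T finds south south ⇒ finds finds old old finds south south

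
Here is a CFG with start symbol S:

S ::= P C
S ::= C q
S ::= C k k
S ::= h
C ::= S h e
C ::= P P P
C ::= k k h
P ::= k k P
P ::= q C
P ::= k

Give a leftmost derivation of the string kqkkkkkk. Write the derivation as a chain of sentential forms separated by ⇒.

S⇒Ckk⇒PPPkk⇒kPPkk⇒kqCPkk⇒kqPPPPkk⇒kqkPPPkk⇒kqkkPPkk⇒kqkkkPkk⇒kqkkkkkk

S ⇒ Ckk   [S ::= C k k]
Ckk ⇒ PPPkk   [C ::= P P P]
PPPkk ⇒ kPPkk   [P ::= k]
kPPkk ⇒ kqCPkk   [P ::= q C]
kqCPkk ⇒ kqPPPPkk   [C ::= P P P]
kqPPPPkk ⇒ kqkPPPkk   [P ::= k]
kqkPPPkk ⇒ kqkkPPkk   [P ::= k]
kqkkPPkk ⇒ kqkkkPkk   [P ::= k]
kqkkkPkk ⇒ kqkkkkkk   [P ::= k]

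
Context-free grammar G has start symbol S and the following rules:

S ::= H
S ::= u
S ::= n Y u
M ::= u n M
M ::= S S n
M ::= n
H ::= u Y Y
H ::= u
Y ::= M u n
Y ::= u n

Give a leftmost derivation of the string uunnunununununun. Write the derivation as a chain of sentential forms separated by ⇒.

S ⇒ H ⇒ uYY ⇒ uMunY ⇒ uunMunY ⇒ uunSSnunY ⇒ uunnYuSnunY ⇒ uunnunuSnunY ⇒ uunnununYununY ⇒ uunnunununununY ⇒ uunnunununununun

S ⇒ H   [S ::= H]
H ⇒ uYY   [H ::= u Y Y]
uYY ⇒ uMunY   [Y ::= M u n]
uMunY ⇒ uunMunY   [M ::= u n M]
uunMunY ⇒ uunSSnunY   [M ::= S S n]
uunSSnunY ⇒ uunnYuSnunY   [S ::= n Y u]
uunnYuSnunY ⇒ uunnunuSnunY   [Y ::= u n]
uunnunuSnunY ⇒ uunnununYununY   [S ::= n Y u]
uunnununYununY ⇒ uunnunununununY   [Y ::= u n]
uunnunununununY ⇒ uunnunununununun   [Y ::= u n]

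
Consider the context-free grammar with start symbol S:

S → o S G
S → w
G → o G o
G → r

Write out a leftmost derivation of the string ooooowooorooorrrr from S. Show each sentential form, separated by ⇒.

S⇒oSG⇒ooSGG⇒oooSGGG⇒ooooSGGGG⇒oooooSGGGGG⇒ooooowGGGGG⇒ooooowoGoGGGG⇒ooooowooGooGGGG⇒ooooowoooGoooGGGG⇒ooooowoooroooGGGG⇒ooooowooorooorGGG⇒ooooowooorooorrGG⇒ooooowooorooorrrG⇒ooooowooorooorrrr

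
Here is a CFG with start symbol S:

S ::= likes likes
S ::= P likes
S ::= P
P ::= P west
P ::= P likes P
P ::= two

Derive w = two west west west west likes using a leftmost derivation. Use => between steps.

S => P likes => P west likes => P west west likes => P west west west likes => P west west west west likes => two west west west west likes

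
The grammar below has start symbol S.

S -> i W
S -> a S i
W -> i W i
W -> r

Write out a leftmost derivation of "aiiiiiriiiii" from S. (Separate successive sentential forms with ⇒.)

S⇒aSi⇒aiWi⇒aiiWii⇒aiiiWiii⇒aiiiiWiiii⇒aiiiiiWiiiii⇒aiiiiiriiiii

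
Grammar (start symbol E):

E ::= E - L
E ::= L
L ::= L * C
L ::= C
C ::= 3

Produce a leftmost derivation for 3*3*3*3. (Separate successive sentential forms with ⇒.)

E ⇒ L ⇒ L*C ⇒ L*C*C ⇒ L*C*C*C ⇒ C*C*C*C ⇒ 3*C*C*C ⇒ 3*3*C*C ⇒ 3*3*3*C ⇒ 3*3*3*3

E ⇒ L   [E ::= L]
L ⇒ L*C   [L ::= L * C]
L*C ⇒ L*C*C   [L ::= L * C]
L*C*C ⇒ L*C*C*C   [L ::= L * C]
L*C*C*C ⇒ C*C*C*C   [L ::= C]
C*C*C*C ⇒ 3*C*C*C   [C ::= 3]
3*C*C*C ⇒ 3*3*C*C   [C ::= 3]
3*3*C*C ⇒ 3*3*3*C   [C ::= 3]
3*3*3*C ⇒ 3*3*3*3   [C ::= 3]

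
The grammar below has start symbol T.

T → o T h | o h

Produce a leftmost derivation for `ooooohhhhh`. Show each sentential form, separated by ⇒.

T⇒oTh⇒ooThh⇒oooThhh⇒ooooThhhh⇒ooooohhhhh

T ⇒ oTh   [T → o T h]
oTh ⇒ ooThh   [T → o T h]
ooThh ⇒ oooThhh   [T → o T h]
oooThhh ⇒ ooooThhhh   [T → o T h]
ooooThhhh ⇒ ooooohhhhh   [T → o h]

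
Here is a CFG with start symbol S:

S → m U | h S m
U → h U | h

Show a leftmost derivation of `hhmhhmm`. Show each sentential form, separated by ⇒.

S⇒hSm⇒hhSmm⇒hhmUmm⇒hhmhUmm⇒hhmhhmm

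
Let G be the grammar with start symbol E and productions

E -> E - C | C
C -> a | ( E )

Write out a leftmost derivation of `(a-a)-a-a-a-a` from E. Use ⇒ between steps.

E⇒E-C⇒E-C-C⇒E-C-C-C⇒E-C-C-C-C⇒C-C-C-C-C⇒(E)-C-C-C-C⇒(E-C)-C-C-C-C⇒(C-C)-C-C-C-C⇒(a-C)-C-C-C-C⇒(a-a)-C-C-C-C⇒(a-a)-a-C-C-C⇒(a-a)-a-a-C-C⇒(a-a)-a-a-a-C⇒(a-a)-a-a-a-a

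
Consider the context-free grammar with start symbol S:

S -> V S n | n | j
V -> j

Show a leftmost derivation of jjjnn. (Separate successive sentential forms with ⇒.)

S ⇒ VSn ⇒ jSn ⇒ jVSnn ⇒ jjSnn ⇒ jjjnn

S ⇒ VSn   [S -> V S n]
VSn ⇒ jSn   [V -> j]
jSn ⇒ jVSnn   [S -> V S n]
jVSnn ⇒ jjSnn   [V -> j]
jjSnn ⇒ jjjnn   [S -> j]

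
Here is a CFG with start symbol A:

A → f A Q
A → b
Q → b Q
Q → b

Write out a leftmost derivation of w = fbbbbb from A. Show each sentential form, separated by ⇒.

A ⇒ fAQ   [A → f A Q]
fAQ ⇒ fbQ   [A → b]
fbQ ⇒ fbbQ   [Q → b Q]
fbbQ ⇒ fbbbQ   [Q → b Q]
fbbbQ ⇒ fbbbbQ   [Q → b Q]
fbbbbQ ⇒ fbbbbb   [Q → b]

A ⇒ fAQ ⇒ fbQ ⇒ fbbQ ⇒ fbbbQ ⇒ fbbbbQ ⇒ fbbbbb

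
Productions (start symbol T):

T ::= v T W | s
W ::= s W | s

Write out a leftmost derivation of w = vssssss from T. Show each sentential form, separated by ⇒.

T ⇒ vTW   [T ::= v T W]
vTW ⇒ vsW   [T ::= s]
vsW ⇒ vssW   [W ::= s W]
vssW ⇒ vsssW   [W ::= s W]
vsssW ⇒ vssssW   [W ::= s W]
vssssW ⇒ vsssssW   [W ::= s W]
vsssssW ⇒ vssssss   [W ::= s]

T⇒vTW⇒vsW⇒vssW⇒vsssW⇒vssssW⇒vsssssW⇒vssssss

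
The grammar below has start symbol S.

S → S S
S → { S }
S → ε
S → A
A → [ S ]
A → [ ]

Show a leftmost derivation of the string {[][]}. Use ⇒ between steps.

S ⇒ {S} ⇒ {SS} ⇒ {AS} ⇒ {[]S} ⇒ {[]A} ⇒ {[][]}

S ⇒ {S}   [S → { S }]
{S} ⇒ {SS}   [S → S S]
{SS} ⇒ {AS}   [S → A]
{AS} ⇒ {[]S}   [A → [ ]]
{[]S} ⇒ {[]A}   [S → A]
{[]A} ⇒ {[][]}   [A → [ ]]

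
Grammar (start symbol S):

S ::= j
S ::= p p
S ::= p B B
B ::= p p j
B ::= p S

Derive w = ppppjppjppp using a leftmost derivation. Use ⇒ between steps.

S ⇒ pBB   [S ::= p B B]
pBB ⇒ ppSB   [B ::= p S]
ppSB ⇒ pppBBB   [S ::= p B B]
pppBBB ⇒ ppppSBB   [B ::= p S]
ppppSBB ⇒ ppppjBB   [S ::= j]
ppppjBB ⇒ ppppjppjB   [B ::= p p j]
ppppjppjB ⇒ ppppjppjpS   [B ::= p S]
ppppjppjpS ⇒ ppppjppjppp   [S ::= p p]

S ⇒ pBB ⇒ ppSB ⇒ pppBBB ⇒ ppppSBB ⇒ ppppjBB ⇒ ppppjppjB ⇒ ppppjppjpS ⇒ ppppjppjppp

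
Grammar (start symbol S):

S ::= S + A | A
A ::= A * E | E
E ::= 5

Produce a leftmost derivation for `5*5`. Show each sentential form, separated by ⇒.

S ⇒ A ⇒ A*E ⇒ E*E ⇒ 5*E ⇒ 5*5

S ⇒ A   [S ::= A]
A ⇒ A*E   [A ::= A * E]
A*E ⇒ E*E   [A ::= E]
E*E ⇒ 5*E   [E ::= 5]
5*E ⇒ 5*5   [E ::= 5]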